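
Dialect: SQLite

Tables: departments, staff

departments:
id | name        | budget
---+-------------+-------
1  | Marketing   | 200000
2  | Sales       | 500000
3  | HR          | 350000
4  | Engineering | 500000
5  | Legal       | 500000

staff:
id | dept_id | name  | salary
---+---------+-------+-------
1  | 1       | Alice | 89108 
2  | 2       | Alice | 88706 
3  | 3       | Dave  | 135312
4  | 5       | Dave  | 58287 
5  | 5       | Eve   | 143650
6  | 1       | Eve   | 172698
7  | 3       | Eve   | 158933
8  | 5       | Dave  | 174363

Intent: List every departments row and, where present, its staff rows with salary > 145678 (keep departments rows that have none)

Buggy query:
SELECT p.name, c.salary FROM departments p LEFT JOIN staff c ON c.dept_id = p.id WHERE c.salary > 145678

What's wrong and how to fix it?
Bug: Filtering c.salary in WHERE discards the NULL rows produced by LEFT JOIN, turning it into an inner join

Fix: Put 'c.salary > 145678' in the JOIN's ON clause instead of WHERE

Corrected query:
SELECT p.name, c.salary FROM departments p LEFT JOIN staff c ON c.dept_id = p.id AND c.salary > 145678

Result:
name        | salary
------------+-------
Marketing   | 172698
Sales       | NULL  
HR          | 158933
Engineering | NULL  
Legal       | 174363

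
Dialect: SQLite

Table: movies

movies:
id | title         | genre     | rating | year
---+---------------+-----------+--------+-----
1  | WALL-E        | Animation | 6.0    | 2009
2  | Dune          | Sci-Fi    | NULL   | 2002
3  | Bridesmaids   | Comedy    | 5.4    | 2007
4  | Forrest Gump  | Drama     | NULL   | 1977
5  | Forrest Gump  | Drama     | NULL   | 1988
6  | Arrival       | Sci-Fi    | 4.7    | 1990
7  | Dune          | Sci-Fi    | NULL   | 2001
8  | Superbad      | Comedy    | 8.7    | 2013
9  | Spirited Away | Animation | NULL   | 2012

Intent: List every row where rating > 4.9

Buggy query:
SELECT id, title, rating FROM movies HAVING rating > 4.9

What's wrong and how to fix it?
Bug: This is a non-aggregate query (no GROUP BY, no aggregates), so in SQLite the HAVING clause is invalid here; a row-level condition belongs in WHERE

Fix: Replace HAVING with WHERE since the condition applies to individual rows

Corrected query:
SELECT id, title, rating FROM movies WHERE rating > 4.9

Result:
id | title       | rating
---+-------------+-------
1  | WALL-E      | 6     
3  | Bridesmaids | 5.4   
8  | Superbad    | 8.7   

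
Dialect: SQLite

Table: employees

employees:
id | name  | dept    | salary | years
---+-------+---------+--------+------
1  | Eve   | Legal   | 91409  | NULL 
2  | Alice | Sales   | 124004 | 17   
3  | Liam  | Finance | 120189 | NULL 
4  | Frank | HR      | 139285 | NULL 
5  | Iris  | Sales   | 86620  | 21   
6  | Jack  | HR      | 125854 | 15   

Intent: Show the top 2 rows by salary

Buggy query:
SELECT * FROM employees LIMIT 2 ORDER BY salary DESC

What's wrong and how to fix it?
Bug: ORDER BY cannot follow LIMIT; LIMIT is the final clause

Fix: Swap the clauses: ORDER BY first, then LIMIT

Corrected query:
SELECT * FROM employees ORDER BY salary DESC LIMIT 2

Result:
id | name  | dept | salary | years
---+-------+------+--------+------
4  | Frank | HR   | 139285 | NULL 
6  | Jack  | HR   | 125854 | 15   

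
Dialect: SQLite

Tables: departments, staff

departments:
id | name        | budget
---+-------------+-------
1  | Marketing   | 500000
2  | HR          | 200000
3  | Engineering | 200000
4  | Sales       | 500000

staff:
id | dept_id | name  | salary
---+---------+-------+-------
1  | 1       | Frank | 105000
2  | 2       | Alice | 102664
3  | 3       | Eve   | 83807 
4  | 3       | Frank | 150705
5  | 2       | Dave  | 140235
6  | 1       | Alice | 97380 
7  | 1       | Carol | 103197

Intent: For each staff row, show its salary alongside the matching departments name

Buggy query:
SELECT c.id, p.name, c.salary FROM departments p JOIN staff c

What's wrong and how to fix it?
Bug: Missing join condition: each staff row is matched to all departments rows instead of just its own

Fix: Add ON c.dept_id = p.id to the JOIN

Corrected query:
SELECT c.id, p.name, c.salary FROM departments p JOIN staff c ON c.dept_id = p.id

Result:
id | name        | salary
---+-------------+-------
1  | Marketing   | 105000
2  | HR          | 102664
3  | Engineering | 83807 
4  | Engineering | 150705
5  | HR          | 140235
6  | Marketing   | 97380 
7  | Marketing   | 103197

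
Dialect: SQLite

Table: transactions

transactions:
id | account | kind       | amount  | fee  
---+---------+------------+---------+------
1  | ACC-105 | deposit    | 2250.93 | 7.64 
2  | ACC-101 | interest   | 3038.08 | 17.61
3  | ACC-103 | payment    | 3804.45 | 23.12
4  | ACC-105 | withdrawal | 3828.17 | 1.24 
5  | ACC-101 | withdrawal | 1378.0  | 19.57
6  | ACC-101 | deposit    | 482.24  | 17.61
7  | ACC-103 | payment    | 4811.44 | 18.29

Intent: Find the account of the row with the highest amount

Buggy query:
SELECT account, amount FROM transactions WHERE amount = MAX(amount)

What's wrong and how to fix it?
Bug: WHERE is evaluated per row; an aggregate over the whole table isn't defined there

Fix: Wrap MAX in a scalar subquery so WHERE compares against a single value

Corrected query:
SELECT account, amount FROM transactions WHERE amount = (SELECT MAX(amount) FROM transactions)

Result:
account | amount 
--------+--------
ACC-103 | 4811.44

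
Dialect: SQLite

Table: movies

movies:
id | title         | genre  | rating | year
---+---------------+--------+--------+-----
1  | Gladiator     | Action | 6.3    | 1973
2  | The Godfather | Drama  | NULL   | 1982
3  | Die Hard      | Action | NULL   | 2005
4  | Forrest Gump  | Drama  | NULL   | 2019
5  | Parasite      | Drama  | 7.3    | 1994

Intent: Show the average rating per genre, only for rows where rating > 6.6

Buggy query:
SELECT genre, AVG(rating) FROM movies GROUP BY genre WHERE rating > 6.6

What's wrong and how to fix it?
Bug: WHERE cannot follow GROUP BY

Fix: Place WHERE between FROM and GROUP BY

Corrected query:
SELECT genre, AVG(rating) FROM movies WHERE rating > 6.6 GROUP BY genre

Result:
genre | AVG(rating)
------+------------
Drama | 7.3        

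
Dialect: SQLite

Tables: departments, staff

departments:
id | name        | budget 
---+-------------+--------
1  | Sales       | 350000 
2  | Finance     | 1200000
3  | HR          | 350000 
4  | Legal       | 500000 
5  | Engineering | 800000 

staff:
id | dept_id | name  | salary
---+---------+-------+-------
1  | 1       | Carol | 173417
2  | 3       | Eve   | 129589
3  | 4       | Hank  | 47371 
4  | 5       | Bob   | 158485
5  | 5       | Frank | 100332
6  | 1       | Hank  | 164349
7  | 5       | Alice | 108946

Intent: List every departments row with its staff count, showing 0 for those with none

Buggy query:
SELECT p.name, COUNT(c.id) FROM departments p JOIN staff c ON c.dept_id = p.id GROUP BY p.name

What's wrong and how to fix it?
Bug: An inner join excludes parents with zero children

Fix: Switch to LEFT JOIN to retain unmatched parent rows

Corrected query:
SELECT p.name, COUNT(c.id) FROM departments p LEFT JOIN staff c ON c.dept_id = p.id GROUP BY p.name

Result:
name        | COUNT(c.id)
------------+------------
Engineering | 3          
Finance     | 0          
HR          | 1          
Legal       | 1          
Sales       | 2          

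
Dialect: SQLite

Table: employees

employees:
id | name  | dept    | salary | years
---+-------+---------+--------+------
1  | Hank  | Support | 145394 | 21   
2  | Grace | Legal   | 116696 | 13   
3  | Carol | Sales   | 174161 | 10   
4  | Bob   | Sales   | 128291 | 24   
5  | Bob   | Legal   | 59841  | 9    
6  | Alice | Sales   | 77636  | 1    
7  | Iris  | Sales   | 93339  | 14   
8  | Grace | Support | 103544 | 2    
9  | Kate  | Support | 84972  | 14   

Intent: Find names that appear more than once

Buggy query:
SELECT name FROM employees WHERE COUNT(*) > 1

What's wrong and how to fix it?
Bug: COUNT(*) is an aggregate and cannot be used in WHERE

Fix: Group first, then use HAVING for the count condition

Corrected query:
SELECT name FROM employees GROUP BY name HAVING COUNT(*) > 1

Result:
name 
-----
Bob  
Grace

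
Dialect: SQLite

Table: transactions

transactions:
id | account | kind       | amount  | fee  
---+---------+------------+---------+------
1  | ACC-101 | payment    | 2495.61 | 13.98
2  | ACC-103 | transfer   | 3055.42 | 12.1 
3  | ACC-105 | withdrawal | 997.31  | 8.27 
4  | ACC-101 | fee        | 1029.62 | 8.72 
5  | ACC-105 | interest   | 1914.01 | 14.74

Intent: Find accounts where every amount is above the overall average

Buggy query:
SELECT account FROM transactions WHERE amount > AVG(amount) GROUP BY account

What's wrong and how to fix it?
Bug: AVG() is an aggregate; it can't sit directly in WHERE

Fix: Use a subquery for AVG and a HAVING MIN(...) filter so the condition holds for every row in the group

Corrected query:
SELECT account FROM transactions GROUP BY account HAVING MIN(amount) > (SELECT AVG(amount) FROM transactions)

Result:
account
-------
ACC-103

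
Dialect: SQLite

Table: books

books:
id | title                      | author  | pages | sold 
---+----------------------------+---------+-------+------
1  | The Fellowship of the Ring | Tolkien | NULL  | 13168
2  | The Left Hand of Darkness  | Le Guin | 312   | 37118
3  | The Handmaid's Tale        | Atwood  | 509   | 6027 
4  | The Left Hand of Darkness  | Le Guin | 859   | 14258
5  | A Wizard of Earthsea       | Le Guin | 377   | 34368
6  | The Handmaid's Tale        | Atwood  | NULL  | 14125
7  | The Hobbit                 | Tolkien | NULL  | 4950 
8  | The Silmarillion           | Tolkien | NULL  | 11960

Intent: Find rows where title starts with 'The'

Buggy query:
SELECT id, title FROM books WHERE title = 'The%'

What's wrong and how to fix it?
Bug: Wildcards only work with LIKE; '=' treats '%' as a literal character

Fix: Replace '=' with LIKE so 'The%' is treated as a pattern

Corrected query:
SELECT id, title FROM books WHERE title LIKE 'The%'

Result:
id | title                     
---+---------------------------
1  | The Fellowship of the Ring
2  | The Left Hand of Darkness 
3  | The Handmaid's Tale       
4  | The Left Hand of Darkness 
6  | The Handmaid's Tale       
7  | The Hobbit                
8  | The Silmarillion          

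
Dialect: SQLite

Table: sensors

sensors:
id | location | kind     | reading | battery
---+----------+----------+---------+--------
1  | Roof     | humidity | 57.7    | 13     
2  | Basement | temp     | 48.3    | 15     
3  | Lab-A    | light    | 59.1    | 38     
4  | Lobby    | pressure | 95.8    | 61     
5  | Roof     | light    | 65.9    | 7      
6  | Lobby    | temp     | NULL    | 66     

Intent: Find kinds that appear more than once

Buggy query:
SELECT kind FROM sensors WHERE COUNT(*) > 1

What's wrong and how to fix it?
Bug: COUNT(*) is an aggregate and cannot be used in WHERE

Fix: GROUP BY kind, then filter groups with HAVING COUNT(*) > 1

Corrected query:
SELECT kind FROM sensors GROUP BY kind HAVING COUNT(*) > 1

Result:
kind 
-----
light
temp 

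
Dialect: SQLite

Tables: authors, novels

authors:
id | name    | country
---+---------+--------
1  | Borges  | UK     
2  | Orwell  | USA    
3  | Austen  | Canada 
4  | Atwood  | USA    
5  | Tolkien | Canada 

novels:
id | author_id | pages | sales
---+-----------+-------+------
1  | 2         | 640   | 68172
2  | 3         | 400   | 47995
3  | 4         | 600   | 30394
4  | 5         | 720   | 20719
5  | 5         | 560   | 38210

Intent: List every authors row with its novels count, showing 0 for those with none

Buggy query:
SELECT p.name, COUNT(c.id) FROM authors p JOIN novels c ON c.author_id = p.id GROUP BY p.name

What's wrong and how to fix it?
Bug: INNER JOIN drops authors rows that have no matching novels rows

Fix: Use LEFT JOIN so parents without children still appear (COUNT(c.id) gives 0)

Corrected query:
SELECT p.name, COUNT(c.id) FROM authors p LEFT JOIN novels c ON c.author_id = p.id GROUP BY p.name

Result:
name    | COUNT(c.id)
--------+------------
Atwood  | 1          
Austen  | 1          
Borges  | 0          
Orwell  | 1          
Tolkien | 2          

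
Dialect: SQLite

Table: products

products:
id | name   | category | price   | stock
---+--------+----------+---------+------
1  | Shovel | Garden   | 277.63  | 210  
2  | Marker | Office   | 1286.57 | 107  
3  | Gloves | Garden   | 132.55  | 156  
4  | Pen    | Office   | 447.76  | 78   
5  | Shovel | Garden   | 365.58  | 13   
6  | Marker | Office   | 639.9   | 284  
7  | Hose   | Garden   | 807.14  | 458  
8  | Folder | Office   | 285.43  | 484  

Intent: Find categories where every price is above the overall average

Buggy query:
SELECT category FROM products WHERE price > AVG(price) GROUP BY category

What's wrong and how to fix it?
Bug: WHERE evaluates per row before aggregation, so AVG() is unavailable

Fix: Compute the overall average in a scalar subquery and compare each group's MIN against it in HAVING

Corrected query:
SELECT category FROM products GROUP BY category HAVING MIN(price) > (SELECT AVG(price) FROM products)

Result:
(no rows)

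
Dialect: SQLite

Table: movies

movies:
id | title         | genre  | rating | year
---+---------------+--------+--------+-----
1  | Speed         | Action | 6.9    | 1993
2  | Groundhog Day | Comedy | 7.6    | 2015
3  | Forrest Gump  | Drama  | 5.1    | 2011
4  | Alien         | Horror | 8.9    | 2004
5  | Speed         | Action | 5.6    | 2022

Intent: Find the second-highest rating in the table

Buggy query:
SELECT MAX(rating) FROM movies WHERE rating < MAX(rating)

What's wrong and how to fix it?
Bug: The inner MAX is an aggregate inside WHERE, which is not allowed

Fix: Compute the overall MAX in a subquery, then take MAX of rows below it

Corrected query:
SELECT MAX(rating) FROM movies WHERE rating < (SELECT MAX(rating) FROM movies)

Result:
MAX(rating)
-----------
7.6        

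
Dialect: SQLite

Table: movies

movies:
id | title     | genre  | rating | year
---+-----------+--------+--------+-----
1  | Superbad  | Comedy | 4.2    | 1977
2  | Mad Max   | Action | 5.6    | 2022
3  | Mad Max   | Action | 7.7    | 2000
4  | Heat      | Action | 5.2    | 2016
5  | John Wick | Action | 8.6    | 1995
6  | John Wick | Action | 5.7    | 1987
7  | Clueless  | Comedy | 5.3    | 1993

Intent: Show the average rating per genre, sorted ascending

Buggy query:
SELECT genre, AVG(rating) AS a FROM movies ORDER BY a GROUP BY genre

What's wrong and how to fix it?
Bug: GROUP BY must precede ORDER BY

Fix: Move ORDER BY to the end, after GROUP BY

Corrected query:
SELECT genre, AVG(rating) AS a FROM movies GROUP BY genre ORDER BY a

Result:
genre  | a   
-------+-----
Comedy | 4.75
Action | 6.56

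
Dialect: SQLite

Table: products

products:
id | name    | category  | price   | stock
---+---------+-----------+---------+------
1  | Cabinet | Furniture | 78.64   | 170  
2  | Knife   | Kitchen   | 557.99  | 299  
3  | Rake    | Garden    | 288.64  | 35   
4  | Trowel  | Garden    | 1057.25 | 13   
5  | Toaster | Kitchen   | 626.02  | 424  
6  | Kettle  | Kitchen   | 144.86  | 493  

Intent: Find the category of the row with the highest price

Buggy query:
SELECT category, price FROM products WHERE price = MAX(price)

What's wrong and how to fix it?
Bug: MAX(price) is an aggregate and cannot be used directly in WHERE

Fix: Use a subquery: WHERE price = (SELECT MAX(price) FROM products)

Corrected query:
SELECT category, price FROM products WHERE price = (SELECT MAX(price) FROM products)

Result:
category | price  
---------+--------
Garden   | 1057.25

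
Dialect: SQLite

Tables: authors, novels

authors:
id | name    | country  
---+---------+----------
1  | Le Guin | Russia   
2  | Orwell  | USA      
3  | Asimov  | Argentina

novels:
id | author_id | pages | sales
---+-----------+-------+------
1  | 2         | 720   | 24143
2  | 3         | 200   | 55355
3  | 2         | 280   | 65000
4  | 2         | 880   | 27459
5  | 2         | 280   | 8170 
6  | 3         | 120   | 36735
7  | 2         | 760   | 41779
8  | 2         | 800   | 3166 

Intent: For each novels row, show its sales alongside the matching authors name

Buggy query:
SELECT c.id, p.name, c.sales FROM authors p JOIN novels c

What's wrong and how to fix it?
Bug: Missing join condition: each novels row is matched to all authors rows instead of just its own

Fix: Specify the join condition linking the foreign key to the parent id

Corrected query:
SELECT c.id, p.name, c.sales FROM authors p JOIN novels c ON c.author_id = p.id

Result:
id | name   | sales
---+--------+------
1  | Orwell | 24143
2  | Asimov | 55355
3  | Orwell | 65000
4  | Orwell | 27459
5  | Orwell | 8170 
6  | Asimov | 36735
7  | Orwell | 41779
8  | Orwell | 3166 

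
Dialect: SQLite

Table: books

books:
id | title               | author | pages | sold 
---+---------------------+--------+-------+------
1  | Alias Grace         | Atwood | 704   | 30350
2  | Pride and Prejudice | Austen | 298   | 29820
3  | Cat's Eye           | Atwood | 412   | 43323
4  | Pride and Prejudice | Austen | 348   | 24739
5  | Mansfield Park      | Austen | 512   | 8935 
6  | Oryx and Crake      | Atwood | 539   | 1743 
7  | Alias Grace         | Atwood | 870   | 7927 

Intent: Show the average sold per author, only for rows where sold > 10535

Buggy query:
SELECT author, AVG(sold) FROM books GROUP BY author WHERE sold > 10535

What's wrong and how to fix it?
Bug: WHERE cannot follow GROUP BY

Fix: Move the WHERE clause before GROUP BY

Corrected query:
SELECT author, AVG(sold) FROM books WHERE sold > 10535 GROUP BY author

Result:
author | AVG(sold)
-------+----------
Atwood | 36836.5  
Austen | 27279.5  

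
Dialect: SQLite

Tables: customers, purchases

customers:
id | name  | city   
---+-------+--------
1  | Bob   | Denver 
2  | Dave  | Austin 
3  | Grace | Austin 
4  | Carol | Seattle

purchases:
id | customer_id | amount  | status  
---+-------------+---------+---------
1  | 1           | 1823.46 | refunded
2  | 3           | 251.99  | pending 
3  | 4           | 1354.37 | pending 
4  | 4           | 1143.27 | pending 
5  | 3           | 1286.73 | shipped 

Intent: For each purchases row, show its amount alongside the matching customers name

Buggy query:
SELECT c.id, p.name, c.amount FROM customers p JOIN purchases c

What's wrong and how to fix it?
Bug: Missing join condition: each purchases row is matched to all customers rows instead of just its own

Fix: Add ON c.customer_id = p.id to the JOIN

Corrected query:
SELECT c.id, p.name, c.amount FROM customers p JOIN purchases c ON c.customer_id = p.id

Result:
id | name  | amount 
---+-------+--------
1  | Bob   | 1823.46
2  | Grace | 251.99 
3  | Carol | 1354.37
4  | Carol | 1143.27
5  | Grace | 1286.73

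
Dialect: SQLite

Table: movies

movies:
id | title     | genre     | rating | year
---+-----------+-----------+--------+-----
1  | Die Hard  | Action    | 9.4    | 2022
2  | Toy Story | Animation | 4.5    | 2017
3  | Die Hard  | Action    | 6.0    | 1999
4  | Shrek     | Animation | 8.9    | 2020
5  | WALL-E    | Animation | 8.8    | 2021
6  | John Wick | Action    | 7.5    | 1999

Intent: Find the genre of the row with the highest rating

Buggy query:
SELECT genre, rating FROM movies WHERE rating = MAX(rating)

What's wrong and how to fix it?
Bug: WHERE is evaluated per row; an aggregate over the whole table isn't defined there

Fix: Use a subquery: WHERE rating = (SELECT MAX(rating) FROM movies)

Corrected query:
SELECT genre, rating FROM movies WHERE rating = (SELECT MAX(rating) FROM movies)

Result:
genre  | rating
-------+-------
Action | 9.4   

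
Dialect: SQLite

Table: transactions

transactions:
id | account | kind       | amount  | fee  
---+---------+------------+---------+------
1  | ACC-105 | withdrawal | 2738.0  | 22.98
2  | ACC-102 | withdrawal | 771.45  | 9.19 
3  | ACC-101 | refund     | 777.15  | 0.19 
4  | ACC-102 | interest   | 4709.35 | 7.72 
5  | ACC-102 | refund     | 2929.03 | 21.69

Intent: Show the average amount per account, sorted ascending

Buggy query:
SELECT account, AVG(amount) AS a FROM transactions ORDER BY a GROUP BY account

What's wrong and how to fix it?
Bug: ORDER BY appears before GROUP BY; SQL clause order requires GROUP BY first

Fix: Reorder: SELECT … FROM … GROUP BY … ORDER BY …

Corrected query:
SELECT account, AVG(amount) AS a FROM transactions GROUP BY account ORDER BY a

Result:
account | a          
--------+------------
ACC-101 | 777.15     
ACC-105 | 2738       
ACC-102 | 2803.276667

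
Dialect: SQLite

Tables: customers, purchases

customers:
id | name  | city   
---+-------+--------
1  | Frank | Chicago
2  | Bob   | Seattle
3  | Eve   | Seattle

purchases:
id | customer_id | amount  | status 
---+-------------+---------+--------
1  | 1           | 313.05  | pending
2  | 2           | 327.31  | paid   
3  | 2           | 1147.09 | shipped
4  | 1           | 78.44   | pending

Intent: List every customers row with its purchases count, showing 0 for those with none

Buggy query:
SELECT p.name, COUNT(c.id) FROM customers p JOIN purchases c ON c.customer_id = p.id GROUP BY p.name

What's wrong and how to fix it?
Bug: INNER JOIN drops customers rows that have no matching purchases rows

Fix: Use LEFT JOIN so parents without children still appear (COUNT(c.id) gives 0)

Corrected query:
SELECT p.name, COUNT(c.id) FROM customers p LEFT JOIN purchases c ON c.customer_id = p.id GROUP BY p.name

Result:
name  | COUNT(c.id)
------+------------
Bob   | 2          
Eve   | 0          
Frank | 2          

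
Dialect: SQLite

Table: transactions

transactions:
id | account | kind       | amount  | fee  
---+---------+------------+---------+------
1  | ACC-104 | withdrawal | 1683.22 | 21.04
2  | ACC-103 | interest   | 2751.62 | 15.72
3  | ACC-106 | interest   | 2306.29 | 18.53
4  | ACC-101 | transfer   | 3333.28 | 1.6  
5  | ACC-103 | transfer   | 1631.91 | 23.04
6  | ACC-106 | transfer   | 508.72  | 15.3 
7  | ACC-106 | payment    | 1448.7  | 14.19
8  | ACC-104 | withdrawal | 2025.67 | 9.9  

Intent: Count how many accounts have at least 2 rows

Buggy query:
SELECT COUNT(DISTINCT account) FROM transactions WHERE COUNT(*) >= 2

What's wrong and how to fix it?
Bug: WHERE filters individual rows, not groups, so a group-level COUNT is invalid there

Fix: Use a subquery that GROUPs and filters with HAVING, then count its rows

Corrected query:
SELECT COUNT(*) FROM (SELECT account FROM transactions GROUP BY account HAVING COUNT(*) >= 2)

Result:
COUNT(*)
--------
3       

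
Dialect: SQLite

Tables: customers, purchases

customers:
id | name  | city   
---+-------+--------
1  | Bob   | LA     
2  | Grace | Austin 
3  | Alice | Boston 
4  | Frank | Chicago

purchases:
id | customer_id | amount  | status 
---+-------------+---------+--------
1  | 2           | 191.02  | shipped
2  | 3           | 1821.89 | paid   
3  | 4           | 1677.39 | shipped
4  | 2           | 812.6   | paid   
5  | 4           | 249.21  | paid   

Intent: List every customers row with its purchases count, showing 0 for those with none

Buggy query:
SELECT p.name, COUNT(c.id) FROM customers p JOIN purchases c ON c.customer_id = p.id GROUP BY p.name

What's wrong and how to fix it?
Bug: INNER JOIN drops customers rows that have no matching purchases rows

Fix: Switch to LEFT JOIN to retain unmatched parent rows

Corrected query:
SELECT p.name, COUNT(c.id) FROM customers p LEFT JOIN purchases c ON c.customer_id = p.id GROUP BY p.name

Result:
name  | COUNT(c.id)
------+------------
Alice | 1          
Bob   | 0          
Frank | 2          
Grace | 2          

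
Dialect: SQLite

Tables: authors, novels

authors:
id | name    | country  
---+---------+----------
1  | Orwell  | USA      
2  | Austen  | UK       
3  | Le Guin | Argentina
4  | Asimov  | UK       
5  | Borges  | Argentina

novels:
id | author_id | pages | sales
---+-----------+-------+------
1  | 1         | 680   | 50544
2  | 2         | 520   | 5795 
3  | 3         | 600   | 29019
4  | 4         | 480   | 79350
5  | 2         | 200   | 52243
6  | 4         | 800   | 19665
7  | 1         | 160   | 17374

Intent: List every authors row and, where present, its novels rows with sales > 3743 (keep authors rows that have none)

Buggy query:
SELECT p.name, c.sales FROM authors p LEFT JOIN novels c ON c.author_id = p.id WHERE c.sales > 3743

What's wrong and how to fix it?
Bug: Filtering c.sales in WHERE discards the NULL rows produced by LEFT JOIN, turning it into an inner join

Fix: Move the right-table condition into the ON clause so unmatched parents are kept

Corrected query:
SELECT p.name, c.sales FROM authors p LEFT JOIN novels c ON c.author_id = p.id AND c.sales > 3743

Result:
name    | sales
--------+------
Orwell  | 17374
Orwell  | 50544
Austen  | 5795 
Austen  | 52243
Le Guin | 29019
Asimov  | 19665
Asimov  | 79350
Borges  | NULL 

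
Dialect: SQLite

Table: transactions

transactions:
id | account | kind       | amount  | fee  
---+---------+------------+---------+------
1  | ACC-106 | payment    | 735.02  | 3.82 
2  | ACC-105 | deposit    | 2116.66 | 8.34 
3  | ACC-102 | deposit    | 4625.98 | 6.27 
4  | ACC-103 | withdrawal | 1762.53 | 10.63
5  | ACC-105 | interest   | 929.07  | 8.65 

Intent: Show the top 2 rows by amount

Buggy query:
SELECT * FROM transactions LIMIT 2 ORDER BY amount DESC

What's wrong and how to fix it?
Bug: ORDER BY cannot follow LIMIT; LIMIT is the final clause

Fix: Swap the clauses: ORDER BY first, then LIMIT

Corrected query:
SELECT * FROM transactions ORDER BY amount DESC LIMIT 2

Result:
id | account | kind    | amount  | fee 
---+---------+---------+---------+-----
3  | ACC-102 | deposit | 4625.98 | 6.27
2  | ACC-105 | deposit | 2116.66 | 8.34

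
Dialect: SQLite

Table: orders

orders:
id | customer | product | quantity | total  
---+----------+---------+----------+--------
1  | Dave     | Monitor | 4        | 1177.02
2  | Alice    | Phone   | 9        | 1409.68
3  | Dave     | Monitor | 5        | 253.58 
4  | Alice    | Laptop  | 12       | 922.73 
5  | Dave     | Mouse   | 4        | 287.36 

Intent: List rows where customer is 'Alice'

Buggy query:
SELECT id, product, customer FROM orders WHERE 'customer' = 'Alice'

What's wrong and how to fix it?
Bug: 'customer' in single quotes is a string literal, not the column; the comparison is literal-vs-literal and never true

Fix: Reference the column as customer without single quotes

Corrected query:
SELECT id, product, customer FROM orders WHERE customer = 'Alice'

Result:
id | product | customer
---+---------+---------
2  | Phone   | Alice   
4  | Laptop  | Alice   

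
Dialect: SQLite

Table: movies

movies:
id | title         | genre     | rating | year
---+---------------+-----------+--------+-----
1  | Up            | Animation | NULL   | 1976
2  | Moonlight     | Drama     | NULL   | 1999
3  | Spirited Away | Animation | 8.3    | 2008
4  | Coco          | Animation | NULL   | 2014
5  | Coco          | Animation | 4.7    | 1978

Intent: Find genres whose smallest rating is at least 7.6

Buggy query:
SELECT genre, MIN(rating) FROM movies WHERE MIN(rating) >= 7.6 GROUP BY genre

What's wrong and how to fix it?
Bug: MIN() in WHERE is a misuse of aggregate

Fix: Use HAVING for the per-group MIN condition

Corrected query:
SELECT genre, MIN(rating) FROM movies GROUP BY genre HAVING MIN(rating) >= 7.6

Result:
(no rows)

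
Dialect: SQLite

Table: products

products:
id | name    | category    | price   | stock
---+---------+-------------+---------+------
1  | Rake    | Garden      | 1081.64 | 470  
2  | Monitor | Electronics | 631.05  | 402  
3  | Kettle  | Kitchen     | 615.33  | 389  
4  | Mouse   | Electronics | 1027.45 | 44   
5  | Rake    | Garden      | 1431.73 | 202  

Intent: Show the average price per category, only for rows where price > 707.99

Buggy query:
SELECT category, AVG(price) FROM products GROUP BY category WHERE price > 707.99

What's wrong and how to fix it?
Bug: Row-level WHERE must come before GROUP BY in the clause order

Fix: Move the WHERE clause before GROUP BY

Corrected query:
SELECT category, AVG(price) FROM products WHERE price > 707.99 GROUP BY category

Result:
category    | AVG(price)
------------+-----------
Electronics | 1027.45   
Garden      | 1256.685  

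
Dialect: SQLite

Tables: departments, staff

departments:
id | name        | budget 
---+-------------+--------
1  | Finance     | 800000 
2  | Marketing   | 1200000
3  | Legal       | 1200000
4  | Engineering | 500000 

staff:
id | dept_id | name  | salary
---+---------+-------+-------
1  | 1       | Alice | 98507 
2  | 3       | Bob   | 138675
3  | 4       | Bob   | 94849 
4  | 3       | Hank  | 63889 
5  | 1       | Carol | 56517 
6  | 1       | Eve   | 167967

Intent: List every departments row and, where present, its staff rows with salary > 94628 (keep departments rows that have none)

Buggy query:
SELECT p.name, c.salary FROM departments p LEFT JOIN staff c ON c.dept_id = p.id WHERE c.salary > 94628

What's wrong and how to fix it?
Bug: A WHERE condition on the right-hand table after LEFT JOIN drops unmatched parents

Fix: Move the right-table condition into the ON clause so unmatched parents are kept

Corrected query:
SELECT p.name, c.salary FROM departments p LEFT JOIN staff c ON c.dept_id = p.id AND c.salary > 94628

Result:
name        | salary
------------+-------
Finance     | 98507 
Finance     | 167967
Marketing   | NULL  
Legal       | 138675
Engineering | 94849 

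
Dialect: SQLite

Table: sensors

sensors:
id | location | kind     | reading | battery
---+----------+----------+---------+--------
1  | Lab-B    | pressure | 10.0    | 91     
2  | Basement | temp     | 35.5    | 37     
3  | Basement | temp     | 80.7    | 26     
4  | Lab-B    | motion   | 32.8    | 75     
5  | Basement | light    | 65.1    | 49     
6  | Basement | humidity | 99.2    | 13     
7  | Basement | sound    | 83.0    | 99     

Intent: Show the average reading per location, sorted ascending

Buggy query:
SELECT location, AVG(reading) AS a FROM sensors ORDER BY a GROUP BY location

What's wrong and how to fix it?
Bug: GROUP BY must precede ORDER BY

Fix: Reorder: SELECT … FROM … GROUP BY … ORDER BY …

Corrected query:
SELECT location, AVG(reading) AS a FROM sensors GROUP BY location ORDER BY a

Result:
location | a   
---------+-----
Lab-B    | 21.4
Basement | 72.7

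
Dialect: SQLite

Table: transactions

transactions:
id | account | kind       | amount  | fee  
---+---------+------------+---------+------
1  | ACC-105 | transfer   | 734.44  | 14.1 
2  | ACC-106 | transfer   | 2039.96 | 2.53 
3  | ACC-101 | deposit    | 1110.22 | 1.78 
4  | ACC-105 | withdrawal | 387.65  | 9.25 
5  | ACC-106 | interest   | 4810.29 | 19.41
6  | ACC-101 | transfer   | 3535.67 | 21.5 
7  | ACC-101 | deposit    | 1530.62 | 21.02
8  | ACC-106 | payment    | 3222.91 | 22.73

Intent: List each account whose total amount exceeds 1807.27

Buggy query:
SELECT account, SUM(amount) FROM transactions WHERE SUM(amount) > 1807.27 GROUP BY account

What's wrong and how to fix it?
Bug: Aggregate functions cannot appear in a WHERE clause

Fix: Use HAVING (which filters groups after aggregation) instead of WHERE

Corrected query:
SELECT account, SUM(amount) FROM transactions GROUP BY account HAVING SUM(amount) > 1807.27

Result:
account | SUM(amount)
--------+------------
ACC-101 | 6176.51    
ACC-106 | 10073.16   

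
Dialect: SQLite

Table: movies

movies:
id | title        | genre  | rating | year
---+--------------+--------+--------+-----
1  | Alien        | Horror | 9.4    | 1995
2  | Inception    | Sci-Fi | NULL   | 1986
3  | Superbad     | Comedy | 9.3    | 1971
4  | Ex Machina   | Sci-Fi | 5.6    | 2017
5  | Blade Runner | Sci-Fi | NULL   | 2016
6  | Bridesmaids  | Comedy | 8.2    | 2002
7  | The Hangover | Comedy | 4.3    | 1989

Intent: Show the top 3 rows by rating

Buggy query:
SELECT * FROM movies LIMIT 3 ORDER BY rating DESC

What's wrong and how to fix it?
Bug: LIMIT must come after ORDER BY

Fix: Swap the clauses: ORDER BY first, then LIMIT

Corrected query:
SELECT * FROM movies ORDER BY rating DESC LIMIT 3

Result:
id | title       | genre  | rating | year
---+-------------+--------+--------+-----
1  | Alien       | Horror | 9.4    | 1995
3  | Superbad    | Comedy | 9.3    | 1971
6  | Bridesmaids | Comedy | 8.2    | 2002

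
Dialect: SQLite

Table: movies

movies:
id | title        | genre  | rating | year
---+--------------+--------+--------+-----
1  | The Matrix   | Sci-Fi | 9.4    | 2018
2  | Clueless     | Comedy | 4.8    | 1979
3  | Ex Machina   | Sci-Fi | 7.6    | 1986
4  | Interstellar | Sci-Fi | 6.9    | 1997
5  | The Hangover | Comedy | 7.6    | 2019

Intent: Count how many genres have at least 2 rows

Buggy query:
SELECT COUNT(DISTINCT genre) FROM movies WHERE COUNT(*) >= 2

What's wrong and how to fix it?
Bug: WHERE filters individual rows, not groups, so a group-level COUNT is invalid there

Fix: Group first with HAVING COUNT(*) >= 2, then COUNT the resulting groups

Corrected query:
SELECT COUNT(*) FROM (SELECT genre FROM movies GROUP BY genre HAVING COUNT(*) >= 2)

Result:
COUNT(*)
--------
2       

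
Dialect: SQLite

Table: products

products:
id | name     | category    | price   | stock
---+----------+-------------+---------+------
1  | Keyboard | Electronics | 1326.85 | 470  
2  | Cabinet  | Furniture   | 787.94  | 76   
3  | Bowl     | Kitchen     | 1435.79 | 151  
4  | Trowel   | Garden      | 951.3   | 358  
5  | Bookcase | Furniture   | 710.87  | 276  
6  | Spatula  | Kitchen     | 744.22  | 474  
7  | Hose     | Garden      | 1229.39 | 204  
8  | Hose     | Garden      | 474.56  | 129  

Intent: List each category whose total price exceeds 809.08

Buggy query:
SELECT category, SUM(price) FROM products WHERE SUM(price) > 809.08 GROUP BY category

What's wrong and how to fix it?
Bug: SUM(price) is an aggregate, but WHERE filters rows before aggregation

Fix: Use HAVING (which filters groups after aggregation) instead of WHERE

Corrected query:
SELECT category, SUM(price) FROM products GROUP BY category HAVING SUM(price) > 809.08

Result:
category    | SUM(price)
------------+-----------
Electronics | 1326.85   
Furniture   | 1498.81   
Garden      | 2655.25   
Kitchen     | 2180.01   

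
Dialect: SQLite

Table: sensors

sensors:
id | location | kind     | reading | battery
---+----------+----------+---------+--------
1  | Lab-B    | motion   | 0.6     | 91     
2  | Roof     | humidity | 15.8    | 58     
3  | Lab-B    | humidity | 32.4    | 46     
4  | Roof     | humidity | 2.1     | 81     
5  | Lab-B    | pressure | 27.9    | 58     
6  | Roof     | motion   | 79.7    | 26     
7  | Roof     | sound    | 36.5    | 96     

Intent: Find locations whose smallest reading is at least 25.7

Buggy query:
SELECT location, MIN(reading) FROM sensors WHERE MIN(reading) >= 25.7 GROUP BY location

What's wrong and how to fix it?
Bug: Aggregates like MIN are computed per group after WHERE runs

Fix: Use HAVING for the per-group MIN condition

Corrected query:
SELECT location, MIN(reading) FROM sensors GROUP BY location HAVING MIN(reading) >= 25.7

Result:
(no rows)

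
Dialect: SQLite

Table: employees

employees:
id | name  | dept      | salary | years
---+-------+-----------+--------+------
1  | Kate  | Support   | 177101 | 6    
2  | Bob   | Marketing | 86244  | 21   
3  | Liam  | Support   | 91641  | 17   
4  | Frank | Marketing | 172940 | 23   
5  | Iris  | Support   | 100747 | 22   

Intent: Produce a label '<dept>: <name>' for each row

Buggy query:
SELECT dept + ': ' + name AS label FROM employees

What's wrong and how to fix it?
Bug: '+' is numeric addition; on text columns SQLite converts them to 0 instead of concatenating

Fix: Replace + with || to concatenate text

Corrected query:
SELECT dept || ': ' || name AS label FROM employees

Result:
label           
----------------
Support: Kate   
Marketing: Bob  
Support: Liam   
Marketing: Frank
Support: Iris   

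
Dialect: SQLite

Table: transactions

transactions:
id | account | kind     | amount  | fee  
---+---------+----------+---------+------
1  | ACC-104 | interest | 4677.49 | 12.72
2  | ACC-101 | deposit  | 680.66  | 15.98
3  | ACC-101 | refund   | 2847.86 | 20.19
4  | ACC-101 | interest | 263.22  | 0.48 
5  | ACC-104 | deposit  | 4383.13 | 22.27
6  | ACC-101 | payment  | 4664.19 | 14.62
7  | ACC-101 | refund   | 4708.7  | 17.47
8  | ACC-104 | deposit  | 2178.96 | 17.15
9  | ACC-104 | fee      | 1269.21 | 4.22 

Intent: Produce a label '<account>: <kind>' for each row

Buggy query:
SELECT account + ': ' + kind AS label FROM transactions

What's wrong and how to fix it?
Bug: '+' is numeric addition; on text columns SQLite converts them to 0 instead of concatenating

Fix: Use the || operator for string concatenation

Corrected query:
SELECT account || ': ' || kind AS label FROM transactions

Result:
label            
-----------------
ACC-104: interest
ACC-101: deposit 
ACC-101: refund  
ACC-101: interest
ACC-104: deposit 
ACC-101: payment 
ACC-101: refund  
ACC-104: deposit 
ACC-104: fee     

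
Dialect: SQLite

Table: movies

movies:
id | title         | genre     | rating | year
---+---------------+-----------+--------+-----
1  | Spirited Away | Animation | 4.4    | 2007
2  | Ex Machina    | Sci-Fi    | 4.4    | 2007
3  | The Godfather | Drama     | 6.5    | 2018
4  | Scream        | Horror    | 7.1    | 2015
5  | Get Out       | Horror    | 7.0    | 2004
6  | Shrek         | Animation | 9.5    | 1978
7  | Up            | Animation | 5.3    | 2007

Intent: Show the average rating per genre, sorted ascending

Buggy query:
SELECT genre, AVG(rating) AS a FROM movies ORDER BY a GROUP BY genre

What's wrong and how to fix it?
Bug: GROUP BY must precede ORDER BY

Fix: Move ORDER BY to the end, after GROUP BY

Corrected query:
SELECT genre, AVG(rating) AS a FROM movies GROUP BY genre ORDER BY a

Result:
genre     | a   
----------+-----
Sci-Fi    | 4.4 
Animation | 6.4 
Drama     | 6.5 
Horror    | 7.05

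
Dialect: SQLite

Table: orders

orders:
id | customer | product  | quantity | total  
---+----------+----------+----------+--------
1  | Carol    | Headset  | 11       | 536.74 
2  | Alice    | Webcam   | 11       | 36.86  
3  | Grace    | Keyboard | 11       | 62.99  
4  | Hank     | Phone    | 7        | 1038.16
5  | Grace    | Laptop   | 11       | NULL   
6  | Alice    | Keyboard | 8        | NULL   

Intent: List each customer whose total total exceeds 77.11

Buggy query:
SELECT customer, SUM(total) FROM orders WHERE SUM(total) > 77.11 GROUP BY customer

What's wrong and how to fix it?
Bug: Aggregate functions cannot appear in a WHERE clause

Fix: Use HAVING (which filters groups after aggregation) instead of WHERE

Corrected query:
SELECT customer, SUM(total) FROM orders GROUP BY customer HAVING SUM(total) > 77.11

Result:
customer | SUM(total)
---------+-----------
Carol    | 536.74    
Hank     | 1038.16   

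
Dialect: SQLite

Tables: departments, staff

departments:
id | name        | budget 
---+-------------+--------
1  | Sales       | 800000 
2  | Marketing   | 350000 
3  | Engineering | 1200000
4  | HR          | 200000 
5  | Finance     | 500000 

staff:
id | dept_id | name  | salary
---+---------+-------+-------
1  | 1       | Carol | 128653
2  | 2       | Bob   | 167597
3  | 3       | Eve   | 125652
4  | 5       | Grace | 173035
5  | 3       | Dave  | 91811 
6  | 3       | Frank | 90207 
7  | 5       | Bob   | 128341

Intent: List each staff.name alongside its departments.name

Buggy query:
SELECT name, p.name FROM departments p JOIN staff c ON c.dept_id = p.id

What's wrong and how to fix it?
Bug: 'name' exists in both joined tables, so the database can't tell which one is meant

Fix: Prefix ambiguous columns with the table alias

Corrected query:
SELECT c.name, p.name FROM departments p JOIN staff c ON c.dept_id = p.id

Result:
name  | name       
------+------------
Carol | Sales      
Bob   | Marketing  
Eve   | Engineering
Grace | Finance    
Dave  | Engineering
Frank | Engineering
Bob   | Finance    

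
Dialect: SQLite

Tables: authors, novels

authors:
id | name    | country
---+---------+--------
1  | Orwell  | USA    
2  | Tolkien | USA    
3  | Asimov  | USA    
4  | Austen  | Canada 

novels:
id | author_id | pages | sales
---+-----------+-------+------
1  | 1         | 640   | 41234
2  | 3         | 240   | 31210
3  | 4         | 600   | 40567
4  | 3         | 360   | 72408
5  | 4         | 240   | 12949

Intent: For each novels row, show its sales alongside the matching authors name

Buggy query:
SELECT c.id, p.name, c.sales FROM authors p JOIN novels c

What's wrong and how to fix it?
Bug: JOIN with no ON clause produces a cartesian product; every novels row pairs with every authors row

Fix: Add ON c.author_id = p.id to the JOIN

Corrected query:
SELECT c.id, p.name, c.sales FROM authors p JOIN novels c ON c.author_id = p.id

Result:
id | name   | sales
---+--------+------
1  | Orwell | 41234
2  | Asimov | 31210
3  | Austen | 40567
4  | Asimov | 72408
5  | Austen | 12949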